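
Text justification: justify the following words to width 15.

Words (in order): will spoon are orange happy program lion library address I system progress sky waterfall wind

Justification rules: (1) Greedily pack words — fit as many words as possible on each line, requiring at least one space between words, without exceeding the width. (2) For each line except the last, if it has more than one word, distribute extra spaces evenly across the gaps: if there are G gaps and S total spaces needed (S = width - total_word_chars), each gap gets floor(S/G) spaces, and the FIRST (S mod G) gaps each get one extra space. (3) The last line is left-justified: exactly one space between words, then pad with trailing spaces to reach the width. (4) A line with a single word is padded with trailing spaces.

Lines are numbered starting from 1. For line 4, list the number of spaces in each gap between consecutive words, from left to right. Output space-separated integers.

Answer: 1

Derivation:
Line 1: ['will', 'spoon', 'are'] (min_width=14, slack=1)
Line 2: ['orange', 'happy'] (min_width=12, slack=3)
Line 3: ['program', 'lion'] (min_width=12, slack=3)
Line 4: ['library', 'address'] (min_width=15, slack=0)
Line 5: ['I', 'system'] (min_width=8, slack=7)
Line 6: ['progress', 'sky'] (min_width=12, slack=3)
Line 7: ['waterfall', 'wind'] (min_width=14, slack=1)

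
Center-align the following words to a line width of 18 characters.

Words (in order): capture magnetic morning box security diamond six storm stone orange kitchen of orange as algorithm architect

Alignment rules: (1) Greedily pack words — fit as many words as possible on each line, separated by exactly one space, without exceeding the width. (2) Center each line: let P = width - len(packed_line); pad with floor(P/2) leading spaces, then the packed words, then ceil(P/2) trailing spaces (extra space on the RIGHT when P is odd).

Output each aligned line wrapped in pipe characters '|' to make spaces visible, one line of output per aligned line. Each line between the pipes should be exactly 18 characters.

Line 1: ['capture', 'magnetic'] (min_width=16, slack=2)
Line 2: ['morning', 'box'] (min_width=11, slack=7)
Line 3: ['security', 'diamond'] (min_width=16, slack=2)
Line 4: ['six', 'storm', 'stone'] (min_width=15, slack=3)
Line 5: ['orange', 'kitchen', 'of'] (min_width=17, slack=1)
Line 6: ['orange', 'as'] (min_width=9, slack=9)
Line 7: ['algorithm'] (min_width=9, slack=9)
Line 8: ['architect'] (min_width=9, slack=9)

Answer: | capture magnetic |
|   morning box    |
| security diamond |
| six storm stone  |
|orange kitchen of |
|    orange as     |
|    algorithm     |
|    architect     |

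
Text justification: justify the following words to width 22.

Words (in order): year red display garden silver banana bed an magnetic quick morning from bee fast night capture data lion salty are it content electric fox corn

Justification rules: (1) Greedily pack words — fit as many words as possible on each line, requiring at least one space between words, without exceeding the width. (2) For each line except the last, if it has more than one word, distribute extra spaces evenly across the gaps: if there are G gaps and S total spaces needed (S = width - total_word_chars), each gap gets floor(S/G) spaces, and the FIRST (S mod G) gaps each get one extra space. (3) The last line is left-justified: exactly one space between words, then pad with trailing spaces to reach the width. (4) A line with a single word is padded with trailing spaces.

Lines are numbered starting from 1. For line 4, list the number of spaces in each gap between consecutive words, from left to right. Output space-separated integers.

Answer: 2 1 1

Derivation:
Line 1: ['year', 'red', 'display'] (min_width=16, slack=6)
Line 2: ['garden', 'silver', 'banana'] (min_width=20, slack=2)
Line 3: ['bed', 'an', 'magnetic', 'quick'] (min_width=21, slack=1)
Line 4: ['morning', 'from', 'bee', 'fast'] (min_width=21, slack=1)
Line 5: ['night', 'capture', 'data'] (min_width=18, slack=4)
Line 6: ['lion', 'salty', 'are', 'it'] (min_width=17, slack=5)
Line 7: ['content', 'electric', 'fox'] (min_width=20, slack=2)
Line 8: ['corn'] (min_width=4, slack=18)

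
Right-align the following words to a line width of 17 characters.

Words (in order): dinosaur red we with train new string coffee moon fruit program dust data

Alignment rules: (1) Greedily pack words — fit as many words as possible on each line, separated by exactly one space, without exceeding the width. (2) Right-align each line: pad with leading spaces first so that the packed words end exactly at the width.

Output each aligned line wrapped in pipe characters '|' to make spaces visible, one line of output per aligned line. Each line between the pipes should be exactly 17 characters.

Line 1: ['dinosaur', 'red', 'we'] (min_width=15, slack=2)
Line 2: ['with', 'train', 'new'] (min_width=14, slack=3)
Line 3: ['string', 'coffee'] (min_width=13, slack=4)
Line 4: ['moon', 'fruit'] (min_width=10, slack=7)
Line 5: ['program', 'dust', 'data'] (min_width=17, slack=0)

Answer: |  dinosaur red we|
|   with train new|
|    string coffee|
|       moon fruit|
|program dust data|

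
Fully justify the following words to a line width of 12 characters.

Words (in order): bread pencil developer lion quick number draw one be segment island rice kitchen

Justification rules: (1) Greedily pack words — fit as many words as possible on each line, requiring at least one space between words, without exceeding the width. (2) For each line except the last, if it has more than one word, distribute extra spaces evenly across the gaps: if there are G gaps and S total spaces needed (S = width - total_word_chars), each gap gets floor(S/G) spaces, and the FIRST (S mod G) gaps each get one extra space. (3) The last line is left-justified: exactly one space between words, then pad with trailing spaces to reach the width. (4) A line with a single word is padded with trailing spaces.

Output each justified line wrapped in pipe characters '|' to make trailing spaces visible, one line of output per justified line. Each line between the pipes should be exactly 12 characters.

Answer: |bread pencil|
|developer   |
|lion   quick|
|number  draw|
|one       be|
|segment     |
|island  rice|
|kitchen     |

Derivation:
Line 1: ['bread', 'pencil'] (min_width=12, slack=0)
Line 2: ['developer'] (min_width=9, slack=3)
Line 3: ['lion', 'quick'] (min_width=10, slack=2)
Line 4: ['number', 'draw'] (min_width=11, slack=1)
Line 5: ['one', 'be'] (min_width=6, slack=6)
Line 6: ['segment'] (min_width=7, slack=5)
Line 7: ['island', 'rice'] (min_width=11, slack=1)
Line 8: ['kitchen'] (min_width=7, slack=5)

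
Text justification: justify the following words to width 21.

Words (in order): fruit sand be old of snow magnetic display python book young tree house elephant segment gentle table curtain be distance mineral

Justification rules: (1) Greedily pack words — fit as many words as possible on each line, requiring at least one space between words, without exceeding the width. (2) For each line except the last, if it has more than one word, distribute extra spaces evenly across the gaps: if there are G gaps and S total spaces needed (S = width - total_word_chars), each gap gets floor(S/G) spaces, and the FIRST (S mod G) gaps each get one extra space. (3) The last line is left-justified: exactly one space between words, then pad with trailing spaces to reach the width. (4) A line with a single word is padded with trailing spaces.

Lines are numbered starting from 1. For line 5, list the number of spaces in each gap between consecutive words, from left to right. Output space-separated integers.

Answer: 2 1

Derivation:
Line 1: ['fruit', 'sand', 'be', 'old', 'of'] (min_width=20, slack=1)
Line 2: ['snow', 'magnetic', 'display'] (min_width=21, slack=0)
Line 3: ['python', 'book', 'young'] (min_width=17, slack=4)
Line 4: ['tree', 'house', 'elephant'] (min_width=19, slack=2)
Line 5: ['segment', 'gentle', 'table'] (min_width=20, slack=1)
Line 6: ['curtain', 'be', 'distance'] (min_width=19, slack=2)
Line 7: ['mineral'] (min_width=7, slack=14)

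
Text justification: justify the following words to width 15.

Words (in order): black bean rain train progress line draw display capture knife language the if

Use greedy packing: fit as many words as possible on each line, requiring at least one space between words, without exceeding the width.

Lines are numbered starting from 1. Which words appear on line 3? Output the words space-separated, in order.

Line 1: ['black', 'bean', 'rain'] (min_width=15, slack=0)
Line 2: ['train', 'progress'] (min_width=14, slack=1)
Line 3: ['line', 'draw'] (min_width=9, slack=6)
Line 4: ['display', 'capture'] (min_width=15, slack=0)
Line 5: ['knife', 'language'] (min_width=14, slack=1)
Line 6: ['the', 'if'] (min_width=6, slack=9)

Answer: line draw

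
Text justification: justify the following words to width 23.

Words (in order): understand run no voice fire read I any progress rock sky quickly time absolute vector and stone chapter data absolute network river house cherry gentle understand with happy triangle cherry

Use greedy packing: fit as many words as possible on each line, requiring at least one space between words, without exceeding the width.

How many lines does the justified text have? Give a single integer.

Line 1: ['understand', 'run', 'no', 'voice'] (min_width=23, slack=0)
Line 2: ['fire', 'read', 'I', 'any'] (min_width=15, slack=8)
Line 3: ['progress', 'rock', 'sky'] (min_width=17, slack=6)
Line 4: ['quickly', 'time', 'absolute'] (min_width=21, slack=2)
Line 5: ['vector', 'and', 'stone'] (min_width=16, slack=7)
Line 6: ['chapter', 'data', 'absolute'] (min_width=21, slack=2)
Line 7: ['network', 'river', 'house'] (min_width=19, slack=4)
Line 8: ['cherry', 'gentle'] (min_width=13, slack=10)
Line 9: ['understand', 'with', 'happy'] (min_width=21, slack=2)
Line 10: ['triangle', 'cherry'] (min_width=15, slack=8)
Total lines: 10

Answer: 10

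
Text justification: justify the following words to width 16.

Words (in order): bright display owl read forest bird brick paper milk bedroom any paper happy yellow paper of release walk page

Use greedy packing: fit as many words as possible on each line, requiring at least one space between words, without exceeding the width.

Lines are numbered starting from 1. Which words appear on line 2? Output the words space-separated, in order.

Line 1: ['bright', 'display'] (min_width=14, slack=2)
Line 2: ['owl', 'read', 'forest'] (min_width=15, slack=1)
Line 3: ['bird', 'brick', 'paper'] (min_width=16, slack=0)
Line 4: ['milk', 'bedroom', 'any'] (min_width=16, slack=0)
Line 5: ['paper', 'happy'] (min_width=11, slack=5)
Line 6: ['yellow', 'paper', 'of'] (min_width=15, slack=1)
Line 7: ['release', 'walk'] (min_width=12, slack=4)
Line 8: ['page'] (min_width=4, slack=12)

Answer: owl read forest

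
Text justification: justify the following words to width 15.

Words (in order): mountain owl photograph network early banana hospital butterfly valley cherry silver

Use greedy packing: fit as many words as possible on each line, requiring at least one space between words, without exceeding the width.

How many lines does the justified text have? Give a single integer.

Line 1: ['mountain', 'owl'] (min_width=12, slack=3)
Line 2: ['photograph'] (min_width=10, slack=5)
Line 3: ['network', 'early'] (min_width=13, slack=2)
Line 4: ['banana', 'hospital'] (min_width=15, slack=0)
Line 5: ['butterfly'] (min_width=9, slack=6)
Line 6: ['valley', 'cherry'] (min_width=13, slack=2)
Line 7: ['silver'] (min_width=6, slack=9)
Total lines: 7

Answer: 7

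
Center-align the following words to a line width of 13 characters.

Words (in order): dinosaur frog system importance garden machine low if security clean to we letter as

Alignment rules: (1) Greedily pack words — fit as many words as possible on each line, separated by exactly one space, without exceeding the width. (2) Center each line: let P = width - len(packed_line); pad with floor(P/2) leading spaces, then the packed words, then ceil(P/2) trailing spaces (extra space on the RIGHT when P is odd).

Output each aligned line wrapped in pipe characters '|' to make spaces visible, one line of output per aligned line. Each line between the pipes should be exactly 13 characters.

Answer: |dinosaur frog|
|   system    |
| importance  |
|   garden    |
| machine low |
| if security |
| clean to we |
|  letter as  |

Derivation:
Line 1: ['dinosaur', 'frog'] (min_width=13, slack=0)
Line 2: ['system'] (min_width=6, slack=7)
Line 3: ['importance'] (min_width=10, slack=3)
Line 4: ['garden'] (min_width=6, slack=7)
Line 5: ['machine', 'low'] (min_width=11, slack=2)
Line 6: ['if', 'security'] (min_width=11, slack=2)
Line 7: ['clean', 'to', 'we'] (min_width=11, slack=2)
Line 8: ['letter', 'as'] (min_width=9, slack=4)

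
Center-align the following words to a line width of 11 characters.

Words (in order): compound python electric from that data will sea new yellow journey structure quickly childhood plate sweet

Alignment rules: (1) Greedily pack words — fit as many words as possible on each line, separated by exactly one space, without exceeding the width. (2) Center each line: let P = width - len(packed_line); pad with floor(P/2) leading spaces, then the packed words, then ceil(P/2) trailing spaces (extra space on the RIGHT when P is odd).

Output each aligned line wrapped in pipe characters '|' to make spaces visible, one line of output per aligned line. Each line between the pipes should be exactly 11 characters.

Answer: | compound  |
|  python   |
| electric  |
| from that |
| data will |
|  sea new  |
|  yellow   |
|  journey  |
| structure |
|  quickly  |
| childhood |
|plate sweet|

Derivation:
Line 1: ['compound'] (min_width=8, slack=3)
Line 2: ['python'] (min_width=6, slack=5)
Line 3: ['electric'] (min_width=8, slack=3)
Line 4: ['from', 'that'] (min_width=9, slack=2)
Line 5: ['data', 'will'] (min_width=9, slack=2)
Line 6: ['sea', 'new'] (min_width=7, slack=4)
Line 7: ['yellow'] (min_width=6, slack=5)
Line 8: ['journey'] (min_width=7, slack=4)
Line 9: ['structure'] (min_width=9, slack=2)
Line 10: ['quickly'] (min_width=7, slack=4)
Line 11: ['childhood'] (min_width=9, slack=2)
Line 12: ['plate', 'sweet'] (min_width=11, slack=0)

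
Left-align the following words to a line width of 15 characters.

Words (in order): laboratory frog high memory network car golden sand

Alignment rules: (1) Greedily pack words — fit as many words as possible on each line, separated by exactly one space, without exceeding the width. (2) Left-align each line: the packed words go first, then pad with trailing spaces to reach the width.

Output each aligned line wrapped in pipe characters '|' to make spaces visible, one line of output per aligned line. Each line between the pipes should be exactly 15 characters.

Line 1: ['laboratory', 'frog'] (min_width=15, slack=0)
Line 2: ['high', 'memory'] (min_width=11, slack=4)
Line 3: ['network', 'car'] (min_width=11, slack=4)
Line 4: ['golden', 'sand'] (min_width=11, slack=4)

Answer: |laboratory frog|
|high memory    |
|network car    |
|golden sand    |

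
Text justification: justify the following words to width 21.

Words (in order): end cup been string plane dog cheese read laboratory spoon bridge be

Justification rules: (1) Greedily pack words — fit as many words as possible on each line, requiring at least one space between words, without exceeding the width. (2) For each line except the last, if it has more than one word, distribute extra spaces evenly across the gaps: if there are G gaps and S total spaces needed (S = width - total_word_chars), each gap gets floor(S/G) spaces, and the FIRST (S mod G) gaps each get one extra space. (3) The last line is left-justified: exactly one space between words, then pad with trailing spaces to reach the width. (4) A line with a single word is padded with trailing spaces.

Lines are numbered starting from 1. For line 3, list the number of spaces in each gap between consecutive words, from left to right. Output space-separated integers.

Answer: 6

Derivation:
Line 1: ['end', 'cup', 'been', 'string'] (min_width=19, slack=2)
Line 2: ['plane', 'dog', 'cheese', 'read'] (min_width=21, slack=0)
Line 3: ['laboratory', 'spoon'] (min_width=16, slack=5)
Line 4: ['bridge', 'be'] (min_width=9, slack=12)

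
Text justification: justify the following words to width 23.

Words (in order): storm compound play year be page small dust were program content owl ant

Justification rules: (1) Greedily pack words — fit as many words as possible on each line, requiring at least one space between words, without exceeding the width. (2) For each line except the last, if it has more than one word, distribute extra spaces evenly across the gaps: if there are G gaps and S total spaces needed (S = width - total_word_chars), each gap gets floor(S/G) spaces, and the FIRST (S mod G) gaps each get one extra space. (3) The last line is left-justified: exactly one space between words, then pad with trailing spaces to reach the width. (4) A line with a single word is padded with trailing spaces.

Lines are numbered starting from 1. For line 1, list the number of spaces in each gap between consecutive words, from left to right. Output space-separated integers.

Line 1: ['storm', 'compound', 'play'] (min_width=19, slack=4)
Line 2: ['year', 'be', 'page', 'small', 'dust'] (min_width=23, slack=0)
Line 3: ['were', 'program', 'content'] (min_width=20, slack=3)
Line 4: ['owl', 'ant'] (min_width=7, slack=16)

Answer: 3 3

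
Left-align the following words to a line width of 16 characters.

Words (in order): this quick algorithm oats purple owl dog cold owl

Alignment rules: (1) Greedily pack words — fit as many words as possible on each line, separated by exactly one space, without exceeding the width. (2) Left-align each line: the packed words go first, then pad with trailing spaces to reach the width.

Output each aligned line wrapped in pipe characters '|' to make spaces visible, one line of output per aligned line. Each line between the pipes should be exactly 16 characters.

Line 1: ['this', 'quick'] (min_width=10, slack=6)
Line 2: ['algorithm', 'oats'] (min_width=14, slack=2)
Line 3: ['purple', 'owl', 'dog'] (min_width=14, slack=2)
Line 4: ['cold', 'owl'] (min_width=8, slack=8)

Answer: |this quick      |
|algorithm oats  |
|purple owl dog  |
|cold owl        |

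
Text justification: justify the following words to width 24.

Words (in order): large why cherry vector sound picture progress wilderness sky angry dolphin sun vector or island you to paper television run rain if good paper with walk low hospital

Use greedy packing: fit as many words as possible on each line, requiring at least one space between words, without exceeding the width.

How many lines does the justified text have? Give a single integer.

Answer: 8

Derivation:
Line 1: ['large', 'why', 'cherry', 'vector'] (min_width=23, slack=1)
Line 2: ['sound', 'picture', 'progress'] (min_width=22, slack=2)
Line 3: ['wilderness', 'sky', 'angry'] (min_width=20, slack=4)
Line 4: ['dolphin', 'sun', 'vector', 'or'] (min_width=21, slack=3)
Line 5: ['island', 'you', 'to', 'paper'] (min_width=19, slack=5)
Line 6: ['television', 'run', 'rain', 'if'] (min_width=22, slack=2)
Line 7: ['good', 'paper', 'with', 'walk', 'low'] (min_width=24, slack=0)
Line 8: ['hospital'] (min_width=8, slack=16)
Total lines: 8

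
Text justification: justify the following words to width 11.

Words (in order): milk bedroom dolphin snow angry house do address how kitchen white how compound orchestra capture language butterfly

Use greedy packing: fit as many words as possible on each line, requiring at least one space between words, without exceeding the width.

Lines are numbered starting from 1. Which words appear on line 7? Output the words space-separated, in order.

Line 1: ['milk'] (min_width=4, slack=7)
Line 2: ['bedroom'] (min_width=7, slack=4)
Line 3: ['dolphin'] (min_width=7, slack=4)
Line 4: ['snow', 'angry'] (min_width=10, slack=1)
Line 5: ['house', 'do'] (min_width=8, slack=3)
Line 6: ['address', 'how'] (min_width=11, slack=0)
Line 7: ['kitchen'] (min_width=7, slack=4)
Line 8: ['white', 'how'] (min_width=9, slack=2)
Line 9: ['compound'] (min_width=8, slack=3)
Line 10: ['orchestra'] (min_width=9, slack=2)
Line 11: ['capture'] (min_width=7, slack=4)
Line 12: ['language'] (min_width=8, slack=3)
Line 13: ['butterfly'] (min_width=9, slack=2)

Answer: kitchen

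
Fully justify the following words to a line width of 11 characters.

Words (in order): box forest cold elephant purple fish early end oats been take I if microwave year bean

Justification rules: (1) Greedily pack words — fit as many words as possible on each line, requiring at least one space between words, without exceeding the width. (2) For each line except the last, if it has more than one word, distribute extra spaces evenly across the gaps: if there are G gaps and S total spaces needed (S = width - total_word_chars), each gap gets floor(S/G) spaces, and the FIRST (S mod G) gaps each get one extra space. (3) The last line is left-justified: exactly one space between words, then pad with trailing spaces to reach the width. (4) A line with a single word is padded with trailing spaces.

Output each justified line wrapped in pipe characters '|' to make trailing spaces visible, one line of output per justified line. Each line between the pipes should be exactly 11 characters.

Answer: |box  forest|
|cold       |
|elephant   |
|purple fish|
|early   end|
|oats   been|
|take  I  if|
|microwave  |
|year bean  |

Derivation:
Line 1: ['box', 'forest'] (min_width=10, slack=1)
Line 2: ['cold'] (min_width=4, slack=7)
Line 3: ['elephant'] (min_width=8, slack=3)
Line 4: ['purple', 'fish'] (min_width=11, slack=0)
Line 5: ['early', 'end'] (min_width=9, slack=2)
Line 6: ['oats', 'been'] (min_width=9, slack=2)
Line 7: ['take', 'I', 'if'] (min_width=9, slack=2)
Line 8: ['microwave'] (min_width=9, slack=2)
Line 9: ['year', 'bean'] (min_width=9, slack=2)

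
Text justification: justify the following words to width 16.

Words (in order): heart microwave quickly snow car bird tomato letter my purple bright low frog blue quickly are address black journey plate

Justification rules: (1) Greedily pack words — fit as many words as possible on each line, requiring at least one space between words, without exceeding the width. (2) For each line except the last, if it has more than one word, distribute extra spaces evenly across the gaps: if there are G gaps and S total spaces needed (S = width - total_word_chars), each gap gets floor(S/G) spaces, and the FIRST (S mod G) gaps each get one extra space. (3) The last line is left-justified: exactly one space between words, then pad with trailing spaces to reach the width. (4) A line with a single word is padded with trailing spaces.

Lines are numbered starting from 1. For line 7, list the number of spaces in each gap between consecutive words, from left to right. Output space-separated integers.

Answer: 4

Derivation:
Line 1: ['heart', 'microwave'] (min_width=15, slack=1)
Line 2: ['quickly', 'snow', 'car'] (min_width=16, slack=0)
Line 3: ['bird', 'tomato'] (min_width=11, slack=5)
Line 4: ['letter', 'my', 'purple'] (min_width=16, slack=0)
Line 5: ['bright', 'low', 'frog'] (min_width=15, slack=1)
Line 6: ['blue', 'quickly', 'are'] (min_width=16, slack=0)
Line 7: ['address', 'black'] (min_width=13, slack=3)
Line 8: ['journey', 'plate'] (min_width=13, slack=3)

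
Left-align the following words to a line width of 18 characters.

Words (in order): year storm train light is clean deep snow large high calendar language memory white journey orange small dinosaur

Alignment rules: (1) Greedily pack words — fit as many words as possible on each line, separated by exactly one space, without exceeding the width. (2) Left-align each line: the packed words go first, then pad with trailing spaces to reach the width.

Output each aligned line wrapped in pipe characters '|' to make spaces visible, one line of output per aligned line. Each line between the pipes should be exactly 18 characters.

Line 1: ['year', 'storm', 'train'] (min_width=16, slack=2)
Line 2: ['light', 'is', 'clean'] (min_width=14, slack=4)
Line 3: ['deep', 'snow', 'large'] (min_width=15, slack=3)
Line 4: ['high', 'calendar'] (min_width=13, slack=5)
Line 5: ['language', 'memory'] (min_width=15, slack=3)
Line 6: ['white', 'journey'] (min_width=13, slack=5)
Line 7: ['orange', 'small'] (min_width=12, slack=6)
Line 8: ['dinosaur'] (min_width=8, slack=10)

Answer: |year storm train  |
|light is clean    |
|deep snow large   |
|high calendar     |
|language memory   |
|white journey     |
|orange small      |
|dinosaur          |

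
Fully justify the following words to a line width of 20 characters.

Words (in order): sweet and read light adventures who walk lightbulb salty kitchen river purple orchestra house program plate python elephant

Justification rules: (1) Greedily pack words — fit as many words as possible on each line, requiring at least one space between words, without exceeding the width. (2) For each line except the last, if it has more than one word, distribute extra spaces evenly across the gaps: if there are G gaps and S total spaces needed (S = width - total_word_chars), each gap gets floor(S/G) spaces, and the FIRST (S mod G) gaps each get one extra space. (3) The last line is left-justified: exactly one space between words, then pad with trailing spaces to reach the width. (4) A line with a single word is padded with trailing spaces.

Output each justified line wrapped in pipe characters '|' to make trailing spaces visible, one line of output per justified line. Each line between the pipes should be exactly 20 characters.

Answer: |sweet and read light|
|adventures  who walk|
|lightbulb      salty|
|kitchen river purple|
|orchestra      house|
|program plate python|
|elephant            |

Derivation:
Line 1: ['sweet', 'and', 'read', 'light'] (min_width=20, slack=0)
Line 2: ['adventures', 'who', 'walk'] (min_width=19, slack=1)
Line 3: ['lightbulb', 'salty'] (min_width=15, slack=5)
Line 4: ['kitchen', 'river', 'purple'] (min_width=20, slack=0)
Line 5: ['orchestra', 'house'] (min_width=15, slack=5)
Line 6: ['program', 'plate', 'python'] (min_width=20, slack=0)
Line 7: ['elephant'] (min_width=8, slack=12)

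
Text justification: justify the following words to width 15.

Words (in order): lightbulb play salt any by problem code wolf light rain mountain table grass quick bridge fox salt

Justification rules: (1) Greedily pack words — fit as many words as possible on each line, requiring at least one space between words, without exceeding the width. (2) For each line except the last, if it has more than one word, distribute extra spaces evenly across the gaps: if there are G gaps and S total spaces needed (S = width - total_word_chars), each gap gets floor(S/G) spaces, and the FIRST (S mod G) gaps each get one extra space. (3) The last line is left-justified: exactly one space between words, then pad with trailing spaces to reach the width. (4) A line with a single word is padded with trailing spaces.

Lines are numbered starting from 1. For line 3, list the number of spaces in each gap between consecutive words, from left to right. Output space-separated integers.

Line 1: ['lightbulb', 'play'] (min_width=14, slack=1)
Line 2: ['salt', 'any', 'by'] (min_width=11, slack=4)
Line 3: ['problem', 'code'] (min_width=12, slack=3)
Line 4: ['wolf', 'light', 'rain'] (min_width=15, slack=0)
Line 5: ['mountain', 'table'] (min_width=14, slack=1)
Line 6: ['grass', 'quick'] (min_width=11, slack=4)
Line 7: ['bridge', 'fox', 'salt'] (min_width=15, slack=0)

Answer: 4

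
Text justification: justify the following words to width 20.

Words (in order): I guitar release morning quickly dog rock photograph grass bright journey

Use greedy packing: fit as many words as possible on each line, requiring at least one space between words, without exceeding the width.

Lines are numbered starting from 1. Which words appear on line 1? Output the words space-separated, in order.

Answer: I guitar release

Derivation:
Line 1: ['I', 'guitar', 'release'] (min_width=16, slack=4)
Line 2: ['morning', 'quickly', 'dog'] (min_width=19, slack=1)
Line 3: ['rock', 'photograph'] (min_width=15, slack=5)
Line 4: ['grass', 'bright', 'journey'] (min_width=20, slack=0)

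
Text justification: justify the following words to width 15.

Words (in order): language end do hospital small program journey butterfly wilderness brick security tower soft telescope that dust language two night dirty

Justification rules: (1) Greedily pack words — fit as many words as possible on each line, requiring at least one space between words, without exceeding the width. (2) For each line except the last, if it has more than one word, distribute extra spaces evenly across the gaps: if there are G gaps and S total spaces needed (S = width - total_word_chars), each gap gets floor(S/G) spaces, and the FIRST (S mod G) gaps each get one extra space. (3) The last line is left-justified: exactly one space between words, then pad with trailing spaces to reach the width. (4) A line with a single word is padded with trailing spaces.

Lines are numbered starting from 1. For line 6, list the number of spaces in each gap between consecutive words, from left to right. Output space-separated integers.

Answer: 2

Derivation:
Line 1: ['language', 'end', 'do'] (min_width=15, slack=0)
Line 2: ['hospital', 'small'] (min_width=14, slack=1)
Line 3: ['program', 'journey'] (min_width=15, slack=0)
Line 4: ['butterfly'] (min_width=9, slack=6)
Line 5: ['wilderness'] (min_width=10, slack=5)
Line 6: ['brick', 'security'] (min_width=14, slack=1)
Line 7: ['tower', 'soft'] (min_width=10, slack=5)
Line 8: ['telescope', 'that'] (min_width=14, slack=1)
Line 9: ['dust', 'language'] (min_width=13, slack=2)
Line 10: ['two', 'night', 'dirty'] (min_width=15, slack=0)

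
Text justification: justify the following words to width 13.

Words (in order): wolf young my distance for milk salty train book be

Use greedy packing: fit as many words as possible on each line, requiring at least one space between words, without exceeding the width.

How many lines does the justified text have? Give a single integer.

Answer: 4

Derivation:
Line 1: ['wolf', 'young', 'my'] (min_width=13, slack=0)
Line 2: ['distance', 'for'] (min_width=12, slack=1)
Line 3: ['milk', 'salty'] (min_width=10, slack=3)
Line 4: ['train', 'book', 'be'] (min_width=13, slack=0)
Total lines: 4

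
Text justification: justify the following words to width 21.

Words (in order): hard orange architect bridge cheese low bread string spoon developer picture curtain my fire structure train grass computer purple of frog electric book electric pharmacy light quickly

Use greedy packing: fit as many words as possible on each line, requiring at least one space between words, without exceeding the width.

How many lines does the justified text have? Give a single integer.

Line 1: ['hard', 'orange', 'architect'] (min_width=21, slack=0)
Line 2: ['bridge', 'cheese', 'low'] (min_width=17, slack=4)
Line 3: ['bread', 'string', 'spoon'] (min_width=18, slack=3)
Line 4: ['developer', 'picture'] (min_width=17, slack=4)
Line 5: ['curtain', 'my', 'fire'] (min_width=15, slack=6)
Line 6: ['structure', 'train', 'grass'] (min_width=21, slack=0)
Line 7: ['computer', 'purple', 'of'] (min_width=18, slack=3)
Line 8: ['frog', 'electric', 'book'] (min_width=18, slack=3)
Line 9: ['electric', 'pharmacy'] (min_width=17, slack=4)
Line 10: ['light', 'quickly'] (min_width=13, slack=8)
Total lines: 10

Answer: 10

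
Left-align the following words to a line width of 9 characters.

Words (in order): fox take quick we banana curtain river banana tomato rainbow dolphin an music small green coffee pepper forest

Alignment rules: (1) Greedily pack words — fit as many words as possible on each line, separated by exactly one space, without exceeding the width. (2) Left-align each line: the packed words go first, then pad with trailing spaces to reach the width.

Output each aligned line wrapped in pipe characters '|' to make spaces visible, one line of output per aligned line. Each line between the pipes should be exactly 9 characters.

Line 1: ['fox', 'take'] (min_width=8, slack=1)
Line 2: ['quick', 'we'] (min_width=8, slack=1)
Line 3: ['banana'] (min_width=6, slack=3)
Line 4: ['curtain'] (min_width=7, slack=2)
Line 5: ['river'] (min_width=5, slack=4)
Line 6: ['banana'] (min_width=6, slack=3)
Line 7: ['tomato'] (min_width=6, slack=3)
Line 8: ['rainbow'] (min_width=7, slack=2)
Line 9: ['dolphin'] (min_width=7, slack=2)
Line 10: ['an', 'music'] (min_width=8, slack=1)
Line 11: ['small'] (min_width=5, slack=4)
Line 12: ['green'] (min_width=5, slack=4)
Line 13: ['coffee'] (min_width=6, slack=3)
Line 14: ['pepper'] (min_width=6, slack=3)
Line 15: ['forest'] (min_width=6, slack=3)

Answer: |fox take |
|quick we |
|banana   |
|curtain  |
|river    |
|banana   |
|tomato   |
|rainbow  |
|dolphin  |
|an music |
|small    |
|green    |
|coffee   |
|pepper   |
|forest   |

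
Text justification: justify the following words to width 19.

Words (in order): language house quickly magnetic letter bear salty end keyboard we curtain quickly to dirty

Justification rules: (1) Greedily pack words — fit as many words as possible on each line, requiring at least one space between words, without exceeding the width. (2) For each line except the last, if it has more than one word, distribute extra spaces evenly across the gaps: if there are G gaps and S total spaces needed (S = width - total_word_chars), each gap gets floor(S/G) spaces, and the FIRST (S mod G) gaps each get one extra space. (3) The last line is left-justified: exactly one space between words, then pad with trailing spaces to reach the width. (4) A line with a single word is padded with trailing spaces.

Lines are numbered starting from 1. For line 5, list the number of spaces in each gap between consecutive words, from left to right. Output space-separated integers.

Answer: 2 1

Derivation:
Line 1: ['language', 'house'] (min_width=14, slack=5)
Line 2: ['quickly', 'magnetic'] (min_width=16, slack=3)
Line 3: ['letter', 'bear', 'salty'] (min_width=17, slack=2)
Line 4: ['end', 'keyboard', 'we'] (min_width=15, slack=4)
Line 5: ['curtain', 'quickly', 'to'] (min_width=18, slack=1)
Line 6: ['dirty'] (min_width=5, slack=14)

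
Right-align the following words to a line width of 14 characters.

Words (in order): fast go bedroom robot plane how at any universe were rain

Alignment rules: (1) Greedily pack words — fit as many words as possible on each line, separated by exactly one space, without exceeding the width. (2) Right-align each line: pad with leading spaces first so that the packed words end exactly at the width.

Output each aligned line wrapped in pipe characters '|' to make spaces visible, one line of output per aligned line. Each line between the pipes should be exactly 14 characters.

Line 1: ['fast', 'go'] (min_width=7, slack=7)
Line 2: ['bedroom', 'robot'] (min_width=13, slack=1)
Line 3: ['plane', 'how', 'at'] (min_width=12, slack=2)
Line 4: ['any', 'universe'] (min_width=12, slack=2)
Line 5: ['were', 'rain'] (min_width=9, slack=5)

Answer: |       fast go|
| bedroom robot|
|  plane how at|
|  any universe|
|     were rain|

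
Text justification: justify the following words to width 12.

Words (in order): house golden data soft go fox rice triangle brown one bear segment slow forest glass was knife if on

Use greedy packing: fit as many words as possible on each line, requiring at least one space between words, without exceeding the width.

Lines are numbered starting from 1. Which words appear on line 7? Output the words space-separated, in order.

Line 1: ['house', 'golden'] (min_width=12, slack=0)
Line 2: ['data', 'soft', 'go'] (min_width=12, slack=0)
Line 3: ['fox', 'rice'] (min_width=8, slack=4)
Line 4: ['triangle'] (min_width=8, slack=4)
Line 5: ['brown', 'one'] (min_width=9, slack=3)
Line 6: ['bear', 'segment'] (min_width=12, slack=0)
Line 7: ['slow', 'forest'] (min_width=11, slack=1)
Line 8: ['glass', 'was'] (min_width=9, slack=3)
Line 9: ['knife', 'if', 'on'] (min_width=11, slack=1)

Answer: slow forest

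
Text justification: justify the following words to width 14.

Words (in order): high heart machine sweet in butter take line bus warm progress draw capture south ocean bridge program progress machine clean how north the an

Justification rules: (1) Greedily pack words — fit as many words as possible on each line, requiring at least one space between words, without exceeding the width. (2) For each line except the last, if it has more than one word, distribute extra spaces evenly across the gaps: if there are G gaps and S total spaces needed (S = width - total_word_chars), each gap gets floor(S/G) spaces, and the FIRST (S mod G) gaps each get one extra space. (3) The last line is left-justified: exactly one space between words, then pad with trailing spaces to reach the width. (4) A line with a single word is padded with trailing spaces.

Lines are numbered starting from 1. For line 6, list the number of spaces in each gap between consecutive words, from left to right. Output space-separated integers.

Answer: 2

Derivation:
Line 1: ['high', 'heart'] (min_width=10, slack=4)
Line 2: ['machine', 'sweet'] (min_width=13, slack=1)
Line 3: ['in', 'butter', 'take'] (min_width=14, slack=0)
Line 4: ['line', 'bus', 'warm'] (min_width=13, slack=1)
Line 5: ['progress', 'draw'] (min_width=13, slack=1)
Line 6: ['capture', 'south'] (min_width=13, slack=1)
Line 7: ['ocean', 'bridge'] (min_width=12, slack=2)
Line 8: ['program'] (min_width=7, slack=7)
Line 9: ['progress'] (min_width=8, slack=6)
Line 10: ['machine', 'clean'] (min_width=13, slack=1)
Line 11: ['how', 'north', 'the'] (min_width=13, slack=1)
Line 12: ['an'] (min_width=2, slack=12)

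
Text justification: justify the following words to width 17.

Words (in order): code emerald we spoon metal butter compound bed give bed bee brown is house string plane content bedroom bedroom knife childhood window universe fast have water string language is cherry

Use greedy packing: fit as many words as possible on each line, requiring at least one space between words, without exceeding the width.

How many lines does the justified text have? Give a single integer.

Answer: 13

Derivation:
Line 1: ['code', 'emerald', 'we'] (min_width=15, slack=2)
Line 2: ['spoon', 'metal'] (min_width=11, slack=6)
Line 3: ['butter', 'compound'] (min_width=15, slack=2)
Line 4: ['bed', 'give', 'bed', 'bee'] (min_width=16, slack=1)
Line 5: ['brown', 'is', 'house'] (min_width=14, slack=3)
Line 6: ['string', 'plane'] (min_width=12, slack=5)
Line 7: ['content', 'bedroom'] (min_width=15, slack=2)
Line 8: ['bedroom', 'knife'] (min_width=13, slack=4)
Line 9: ['childhood', 'window'] (min_width=16, slack=1)
Line 10: ['universe', 'fast'] (min_width=13, slack=4)
Line 11: ['have', 'water', 'string'] (min_width=17, slack=0)
Line 12: ['language', 'is'] (min_width=11, slack=6)
Line 13: ['cherry'] (min_width=6, slack=11)
Total lines: 13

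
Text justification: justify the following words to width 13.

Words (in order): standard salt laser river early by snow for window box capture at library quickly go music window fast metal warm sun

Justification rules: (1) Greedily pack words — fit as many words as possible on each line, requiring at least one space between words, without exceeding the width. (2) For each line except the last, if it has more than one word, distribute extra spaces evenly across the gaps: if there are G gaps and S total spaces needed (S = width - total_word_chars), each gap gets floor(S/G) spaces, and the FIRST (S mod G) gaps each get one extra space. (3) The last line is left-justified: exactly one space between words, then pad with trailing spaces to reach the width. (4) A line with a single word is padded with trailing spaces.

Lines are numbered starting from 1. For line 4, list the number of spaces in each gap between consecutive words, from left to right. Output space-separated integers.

Line 1: ['standard', 'salt'] (min_width=13, slack=0)
Line 2: ['laser', 'river'] (min_width=11, slack=2)
Line 3: ['early', 'by', 'snow'] (min_width=13, slack=0)
Line 4: ['for', 'window'] (min_width=10, slack=3)
Line 5: ['box', 'capture'] (min_width=11, slack=2)
Line 6: ['at', 'library'] (min_width=10, slack=3)
Line 7: ['quickly', 'go'] (min_width=10, slack=3)
Line 8: ['music', 'window'] (min_width=12, slack=1)
Line 9: ['fast', 'metal'] (min_width=10, slack=3)
Line 10: ['warm', 'sun'] (min_width=8, slack=5)

Answer: 4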